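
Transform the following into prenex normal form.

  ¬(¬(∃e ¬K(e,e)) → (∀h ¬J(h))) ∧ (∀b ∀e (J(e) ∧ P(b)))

∀e ∃h ∀b ∀u1 (K(e,e) ∧ J(h) ∧ J(u1) ∧ P(b))

Eliminate → and ↔ using ¬ and ∨.
  ¬(¬¬(∃e ¬K(e,e)) ∨ (∀h ¬J(h))) ∧ (∀b ∀e (J(e) ∧ P(b)))
Move each ¬ inward, flipping quantifiers it crosses:
  (∀e K(e,e)) ∧ (∃h J(h)) ∧ (∀b ∀e (J(e) ∧ P(b)))
Standardize variables apart so no two quantifiers bind the same name: e↦u1.
  (∀e K(e,e)) ∧ (∃h J(h)) ∧ (∀b ∀u1 (J(u1) ∧ P(b)))
Extract every quantifier outward, since the variables are now distinct and don't occur free across branches:
  ∀e ∃h ∀b ∀u1 (K(e,e) ∧ J(h) ∧ J(u1) ∧ P(b))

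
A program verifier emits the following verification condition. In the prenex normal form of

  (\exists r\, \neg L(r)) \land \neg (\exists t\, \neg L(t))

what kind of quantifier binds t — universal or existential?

Drive negations inward (¬∀x A ≡ ∃x ¬A, ¬∃x A ≡ ∀x ¬A, De Morgan for ∧/∨):
  (\exists r\, \neg L(r)) \land (\forall t\, L(t))
All bound variables are already distinct, so no renaming is needed.
Pull the quantifiers to the front (each side's bound variable is not free in the other side):
  \exists r\, \forall t\, (\neg L(r) \land L(t))
The quantifier \exists t sits under an odd number of negations, so it flips to \forall t.

universal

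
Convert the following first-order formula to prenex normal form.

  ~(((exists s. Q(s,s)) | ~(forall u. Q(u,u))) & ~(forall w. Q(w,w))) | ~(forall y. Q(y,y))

Drive negations inward (¬∀x A ≡ ∃x ¬A, ¬∃x A ≡ ∀x ¬A, De Morgan for ∧/∨):
  (forall s. ~Q(s,s)) & (forall u. Q(u,u)) | (forall w. Q(w,w)) | (exists y. ~Q(y,y))
Extract every quantifier outward, since the variables are now distinct and don't occur free across branches:
  forall s. forall u. forall w. exists y. (~Q(s,s) & Q(u,u) | Q(w,w) | ~Q(y,y))

forall s. forall u. forall w. exists y. (~Q(s,s) & Q(u,u) | Q(w,w) | ~Q(y,y))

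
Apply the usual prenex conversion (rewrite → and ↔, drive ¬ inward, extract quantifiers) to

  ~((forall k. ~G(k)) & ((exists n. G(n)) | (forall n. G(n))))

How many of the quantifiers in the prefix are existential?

2

Push ¬ through the quantifiers and connectives to reach negation normal form:
  (exists k. G(k)) | (forall n. ~G(n)) & (exists n. ~G(n))
Standardize variables apart so no two quantifiers bind the same name: n↦b.
  (exists k. G(k)) | (forall n. ~G(n)) & (exists b. ~G(b))
Finally move all quantifiers to the prefix:
  exists k. forall n. exists b. (G(k) | ~G(n) & ~G(b))
The prefix is exists k forall n exists b: 1 universal, 2 existential.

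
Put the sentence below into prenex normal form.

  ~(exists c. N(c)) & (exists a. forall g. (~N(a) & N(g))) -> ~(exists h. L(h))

exists c. forall a. exists g. forall h. (N(c) | N(a) | ~N(g) | ~L(h))

Rewrite implications/biconditionals: A → B as ¬A ∨ B.
  ~(~(exists c. N(c)) & (exists a. forall g. (~N(a) & N(g)))) | ~(exists h. L(h))
Move each ¬ inward, flipping quantifiers it crosses:
  (exists c. N(c)) | (forall a. exists g. (N(a) | ~N(g))) | (forall h. ~L(h))
All bound variables are already distinct, so no renaming is needed.
Extract every quantifier outward, since the variables are now distinct and don't occur free across branches:
  exists c. forall a. exists g. forall h. (N(c) | N(a) | ~N(g) | ~L(h))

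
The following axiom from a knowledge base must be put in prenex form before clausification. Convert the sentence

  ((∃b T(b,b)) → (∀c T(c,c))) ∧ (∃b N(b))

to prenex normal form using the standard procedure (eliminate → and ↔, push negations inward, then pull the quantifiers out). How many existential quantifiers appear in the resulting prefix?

Eliminate → and ↔ using ¬ and ∨.
  (¬(∃b T(b,b)) ∨ (∀c T(c,c))) ∧ (∃b N(b))
Push ¬ through the quantifiers and connectives to reach negation normal form:
  ((∀b ¬T(b,b)) ∨ (∀c T(c,c))) ∧ (∃b N(b))
Rename bound variables to avoid capture: b↦y.
  ((∀b ¬T(b,b)) ∨ (∀c T(c,c))) ∧ (∃y N(y))
Finally move all quantifiers to the prefix:
  ∀b ∀c ∃y ((¬T(b,b) ∨ T(c,c)) ∧ N(y))
The prefix is ∀b ∀c ∃y: 2 universal, 1 existential.

1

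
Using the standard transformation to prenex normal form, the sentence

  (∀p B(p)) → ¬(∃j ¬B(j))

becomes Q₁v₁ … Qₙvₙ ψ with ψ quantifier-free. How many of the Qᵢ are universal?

1

Rewrite implications/biconditionals: A → B as ¬A ∨ B.
  ¬(∀p B(p)) ∨ ¬(∃j ¬B(j))
Drive negations inward (¬∀x A ≡ ∃x ¬A, ¬∃x A ≡ ∀x ¬A, De Morgan for ∧/∨):
  (∃p ¬B(p)) ∨ (∀j B(j))
All bound variables are already distinct, so no renaming is needed.
Extract every quantifier outward, since the variables are now distinct and don't occur free across branches:
  ∃p ∀j (¬B(p) ∨ B(j))
The prefix is ∃p ∀j: 1 universal, 1 existential.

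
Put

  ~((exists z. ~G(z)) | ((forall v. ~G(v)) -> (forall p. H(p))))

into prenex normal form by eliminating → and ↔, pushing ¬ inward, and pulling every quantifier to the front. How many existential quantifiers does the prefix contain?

First replace A → B with ¬A ∨ B.
  ~((exists z. ~G(z)) | ~(forall v. ~G(v)) | (forall p. H(p)))
Push ¬ through the quantifiers and connectives to reach negation normal form:
  (forall z. G(z)) & (forall v. ~G(v)) & (exists p. ~H(p))
Finally move all quantifiers to the prefix:
  forall z. forall v. exists p. (G(z) & ~G(v) & ~H(p))
The prefix is forall z forall v exists p: 2 universal, 1 existential.

1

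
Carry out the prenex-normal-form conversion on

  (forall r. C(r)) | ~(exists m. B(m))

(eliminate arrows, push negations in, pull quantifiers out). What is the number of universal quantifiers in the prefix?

Push ¬ through the quantifiers and connectives to reach negation normal form:
  (forall r. C(r)) | (forall m. ~B(m))
All bound variables are already distinct, so no renaming is needed.
Extract every quantifier outward, since the variables are now distinct and don't occur free across branches:
  forall r. forall m. (C(r) | ~B(m))
The prefix is forall r forall m: 2 universal, 0 existential.

2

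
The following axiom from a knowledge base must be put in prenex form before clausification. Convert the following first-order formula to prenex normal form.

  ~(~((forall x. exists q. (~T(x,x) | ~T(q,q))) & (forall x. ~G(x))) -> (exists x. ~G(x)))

exists x. forall q. exists t. forall y. ((T(x,x) & T(q,q) | G(t)) & G(y))

Eliminate → and ↔ using ¬ and ∨.
  ~(~~((forall x. exists q. (~T(x,x) | ~T(q,q))) & (forall x. ~G(x))) | (exists x. ~G(x)))
Push ¬ through the quantifiers and connectives to reach negation normal form:
  ((exists x. forall q. (T(x,x) & T(q,q))) | (exists x. G(x))) & (forall x. G(x))
Standardize variables apart so no two quantifiers bind the same name: x↦t, x↦y.
  ((exists x. forall q. (T(x,x) & T(q,q))) | (exists t. G(t))) & (forall y. G(y))
Pull the quantifiers to the front (each side's bound variable is not free in the other side):
  exists x. forall q. exists t. forall y. ((T(x,x) & T(q,q) | G(t)) & G(y))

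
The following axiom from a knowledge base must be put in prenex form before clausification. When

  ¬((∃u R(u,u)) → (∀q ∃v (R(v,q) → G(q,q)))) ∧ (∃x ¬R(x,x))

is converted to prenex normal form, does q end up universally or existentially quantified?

existential

Eliminate → and ↔ using ¬ and ∨.
  ¬(¬(∃u R(u,u)) ∨ (∀q ∃v (¬R(v,q) ∨ G(q,q)))) ∧ (∃x ¬R(x,x))
Move each ¬ inward, flipping quantifiers it crosses:
  (∃u R(u,u)) ∧ (∃q ∀v (R(v,q) ∧ ¬G(q,q))) ∧ (∃x ¬R(x,x))
All bound variables are already distinct, so no renaming is needed.
Pull the quantifiers to the front (each side's bound variable is not free in the other side):
  ∃u ∃q ∀v ∃x (R(u,u) ∧ R(v,q) ∧ ¬G(q,q) ∧ ¬R(x,x))
The quantifier ∀q sits under an odd number of negations (counting the antecedent side of each →), so it flips to ∃q.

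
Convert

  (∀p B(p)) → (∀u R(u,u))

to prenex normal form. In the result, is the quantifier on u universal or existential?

Rewrite implications/biconditionals: A → B as ¬A ∨ B.
  ¬(∀p B(p)) ∨ (∀u R(u,u))
Drive negations inward (¬∀x A ≡ ∃x ¬A, ¬∃x A ≡ ∀x ¬A, De Morgan for ∧/∨):
  (∃p ¬B(p)) ∨ (∀u R(u,u))
All bound variables are already distinct, so no renaming is needed.
Extract every quantifier outward, since the variables are now distinct and don't occur free across branches:
  ∃p ∀u (¬B(p) ∨ R(u,u))
The quantifier ∀u sits under an even number of negations (counting the antecedent side of each →), so it remains universal.

universal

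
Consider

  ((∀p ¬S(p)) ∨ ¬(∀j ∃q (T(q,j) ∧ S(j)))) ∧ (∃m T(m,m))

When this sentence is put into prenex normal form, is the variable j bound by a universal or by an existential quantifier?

existential

Move each ¬ inward, flipping quantifiers it crosses:
  ((∀p ¬S(p)) ∨ (∃j ∀q (¬T(q,j) ∨ ¬S(j)))) ∧ (∃m T(m,m))
Extract every quantifier outward, since the variables are now distinct and don't occur free across branches:
  ∀p ∃j ∀q ∃m ((¬S(p) ∨ ¬T(q,j) ∨ ¬S(j)) ∧ T(m,m))
The quantifier ∀j sits under an odd number of negations, so it flips to ∃j.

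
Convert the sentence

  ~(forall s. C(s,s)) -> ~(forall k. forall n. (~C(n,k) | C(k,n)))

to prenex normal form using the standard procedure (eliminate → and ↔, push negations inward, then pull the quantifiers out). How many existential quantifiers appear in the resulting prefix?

First replace A → B with ¬A ∨ B.
  ~~(forall s. C(s,s)) | ~(forall k. forall n. (~C(n,k) | C(k,n)))
Push ¬ through the quantifiers and connectives to reach negation normal form:
  (forall s. C(s,s)) | (exists k. exists n. (C(n,k) & ~C(k,n)))
All bound variables are already distinct, so no renaming is needed.
Finally move all quantifiers to the prefix:
  forall s. exists k. exists n. (C(s,s) | C(n,k) & ~C(k,n))
The prefix is forall s exists k exists n: 1 universal, 2 existential.

2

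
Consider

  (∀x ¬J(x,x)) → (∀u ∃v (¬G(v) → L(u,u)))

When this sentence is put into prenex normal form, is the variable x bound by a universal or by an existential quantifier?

First replace A → B with ¬A ∨ B.
  ¬(∀x ¬J(x,x)) ∨ (∀u ∃v (¬¬G(v) ∨ L(u,u)))
Drive negations inward (¬∀x A ≡ ∃x ¬A, ¬∃x A ≡ ∀x ¬A, De Morgan for ∧/∨):
  (∃x J(x,x)) ∨ (∀u ∃v (G(v) ∨ L(u,u)))
Extract every quantifier outward, since the variables are now distinct and don't occur free across branches:
  ∃x ∀u ∃v (J(x,x) ∨ G(v) ∨ L(u,u))
The quantifier ∀x sits under an odd number of negations (counting the antecedent side of each →), so it flips to ∃x.

existential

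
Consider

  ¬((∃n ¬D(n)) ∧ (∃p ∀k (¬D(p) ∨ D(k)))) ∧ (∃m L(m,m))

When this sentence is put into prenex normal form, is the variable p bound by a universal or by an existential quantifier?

universal

Move each ¬ inward, flipping quantifiers it crosses:
  ((∀n D(n)) ∨ (∀p ∃k (D(p) ∧ ¬D(k)))) ∧ (∃m L(m,m))
All bound variables are already distinct, so no renaming is needed.
Pull the quantifiers to the front (each side's bound variable is not free in the other side):
  ∀n ∀p ∃k ∃m ((D(n) ∨ D(p) ∧ ¬D(k)) ∧ L(m,m))
The quantifier ∃p sits under an odd number of negations, so it flips to ∀p.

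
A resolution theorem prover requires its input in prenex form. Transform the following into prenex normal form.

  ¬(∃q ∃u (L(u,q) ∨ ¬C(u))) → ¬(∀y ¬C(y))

∃q ∃u ∃y (L(u,q) ∨ ¬C(u) ∨ C(y))

First replace A → B with ¬A ∨ B.
  ¬¬(∃q ∃u (L(u,q) ∨ ¬C(u))) ∨ ¬(∀y ¬C(y))
Drive negations inward (¬∀x A ≡ ∃x ¬A, ¬∃x A ≡ ∀x ¬A, De Morgan for ∧/∨):
  (∃q ∃u (L(u,q) ∨ ¬C(u))) ∨ (∃y C(y))
All bound variables are already distinct, so no renaming is needed.
Finally move all quantifiers to the prefix:
  ∃q ∃u ∃y (L(u,q) ∨ ¬C(u) ∨ C(y))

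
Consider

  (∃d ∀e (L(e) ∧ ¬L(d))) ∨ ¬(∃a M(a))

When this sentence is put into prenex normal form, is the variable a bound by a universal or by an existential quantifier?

universal

Move each ¬ inward, flipping quantifiers it crosses:
  (∃d ∀e (L(e) ∧ ¬L(d))) ∨ (∀a ¬M(a))
All bound variables are already distinct, so no renaming is needed.
Pull the quantifiers to the front (each side's bound variable is not free in the other side):
  ∃d ∀e ∀a (L(e) ∧ ¬L(d) ∨ ¬M(a))
The quantifier ∃a sits under an odd number of negations, so it flips to ∀a.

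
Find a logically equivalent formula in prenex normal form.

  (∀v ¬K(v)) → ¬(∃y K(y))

Rewrite implications/biconditionals: A → B as ¬A ∨ B.
  ¬(∀v ¬K(v)) ∨ ¬(∃y K(y))
Push ¬ through the quantifiers and connectives to reach negation normal form:
  (∃v K(v)) ∨ (∀y ¬K(y))
All bound variables are already distinct, so no renaming is needed.
Pull the quantifiers to the front (each side's bound variable is not free in the other side):
  ∃v ∀y (K(v) ∨ ¬K(y))

∃v ∀y (K(v) ∨ ¬K(y))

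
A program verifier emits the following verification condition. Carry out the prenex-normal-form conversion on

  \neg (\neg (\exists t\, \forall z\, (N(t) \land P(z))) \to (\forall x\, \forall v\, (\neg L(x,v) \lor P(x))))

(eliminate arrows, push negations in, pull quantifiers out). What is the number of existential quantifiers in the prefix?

Eliminate → and ↔ using ¬ and ∨.
  \neg (\neg \neg (\exists t\, \forall z\, (N(t) \land P(z))) \lor (\forall x\, \forall v\, (\neg L(x,v) \lor P(x))))
Drive negations inward (¬∀x A ≡ ∃x ¬A, ¬∃x A ≡ ∀x ¬A, De Morgan for ∧/∨):
  (\forall t\, \exists z\, (\neg N(t) \lor \neg P(z))) \land (\exists x\, \exists v\, (L(x,v) \land \neg P(x)))
All bound variables are already distinct, so no renaming is needed.
Finally move all quantifiers to the prefix:
  \forall t\, \exists z\, \exists x\, \exists v\, ((\neg N(t) \lor \neg P(z)) \land L(x,v) \land \neg P(x))
The prefix is \forall t \exists z \exists x \exists v: 1 universal, 3 existential.

3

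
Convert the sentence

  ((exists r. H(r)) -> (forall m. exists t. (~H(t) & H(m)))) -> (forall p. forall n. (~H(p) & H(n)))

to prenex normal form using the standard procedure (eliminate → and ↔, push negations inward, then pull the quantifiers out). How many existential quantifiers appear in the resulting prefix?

First replace A → B with ¬A ∨ B.
  ~(~(exists r. H(r)) | (forall m. exists t. (~H(t) & H(m)))) | (forall p. forall n. (~H(p) & H(n)))
Move each ¬ inward, flipping quantifiers it crosses:
  (exists r. H(r)) & (exists m. forall t. (H(t) | ~H(m))) | (forall p. forall n. (~H(p) & H(n)))
Pull the quantifiers to the front (each side's bound variable is not free in the other side):
  exists r. exists m. forall t. forall p. forall n. (H(r) & (H(t) | ~H(m)) | ~H(p) & H(n))
The prefix is exists r exists m forall t forall p forall n: 3 universal, 2 existential.

2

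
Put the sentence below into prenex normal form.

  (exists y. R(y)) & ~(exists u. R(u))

exists y. forall u. (R(y) & ~R(u))

Move each ¬ inward, flipping quantifiers it crosses:
  (exists y. R(y)) & (forall u. ~R(u))
All bound variables are already distinct, so no renaming is needed.
Extract every quantifier outward, since the variables are now distinct and don't occur free across branches:
  exists y. forall u. (R(y) & ~R(u))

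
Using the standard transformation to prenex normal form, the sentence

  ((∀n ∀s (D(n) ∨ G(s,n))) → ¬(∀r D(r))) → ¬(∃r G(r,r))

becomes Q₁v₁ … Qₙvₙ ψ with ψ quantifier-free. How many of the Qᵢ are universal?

4

Eliminate → and ↔ using ¬ and ∨.
  ¬(¬(∀n ∀s (D(n) ∨ G(s,n))) ∨ ¬(∀r D(r))) ∨ ¬(∃r G(r,r))
Push ¬ through the quantifiers and connectives to reach negation normal form:
  (∀n ∀s (D(n) ∨ G(s,n))) ∧ (∀r D(r)) ∨ (∀r ¬G(r,r))
Rename bound variables to avoid capture: r↦v.
  (∀n ∀s (D(n) ∨ G(s,n))) ∧ (∀r D(r)) ∨ (∀v ¬G(v,v))
Pull the quantifiers to the front (each side's bound variable is not free in the other side):
  ∀n ∀s ∀r ∀v ((D(n) ∨ G(s,n)) ∧ D(r) ∨ ¬G(v,v))
The prefix is ∀n ∀s ∀r ∀v: 4 universal, 0 existential.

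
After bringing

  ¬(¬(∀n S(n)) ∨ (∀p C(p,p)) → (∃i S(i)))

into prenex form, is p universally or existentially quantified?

universal

Eliminate → and ↔ using ¬ and ∨.
  ¬(¬(¬(∀n S(n)) ∨ (∀p C(p,p))) ∨ (∃i S(i)))
Move each ¬ inward, flipping quantifiers it crosses:
  ((∃n ¬S(n)) ∨ (∀p C(p,p))) ∧ (∀i ¬S(i))
All bound variables are already distinct, so no renaming is needed.
Finally move all quantifiers to the prefix:
  ∃n ∀p ∀i ((¬S(n) ∨ C(p,p)) ∧ ¬S(i))
The quantifier ∀p sits under an even number of negations (counting the antecedent side of each →), so it remains universal.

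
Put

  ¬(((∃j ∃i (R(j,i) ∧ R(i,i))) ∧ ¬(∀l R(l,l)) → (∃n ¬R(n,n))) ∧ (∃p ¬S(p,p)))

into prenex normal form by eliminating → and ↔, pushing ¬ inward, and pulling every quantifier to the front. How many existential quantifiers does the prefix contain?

First replace A → B with ¬A ∨ B.
  ¬((¬((∃j ∃i (R(j,i) ∧ R(i,i))) ∧ ¬(∀l R(l,l))) ∨ (∃n ¬R(n,n))) ∧ (∃p ¬S(p,p)))
Move each ¬ inward, flipping quantifiers it crosses:
  (∃j ∃i (R(j,i) ∧ R(i,i))) ∧ (∃l ¬R(l,l)) ∧ (∀n R(n,n)) ∨ (∀p S(p,p))
All bound variables are already distinct, so no renaming is needed.
Extract every quantifier outward, since the variables are now distinct and don't occur free across branches:
  ∃j ∃i ∃l ∀n ∀p (R(j,i) ∧ R(i,i) ∧ ¬R(l,l) ∧ R(n,n) ∨ S(p,p))
The prefix is ∃j ∃i ∃l ∀n ∀p: 2 universal, 3 existential.

3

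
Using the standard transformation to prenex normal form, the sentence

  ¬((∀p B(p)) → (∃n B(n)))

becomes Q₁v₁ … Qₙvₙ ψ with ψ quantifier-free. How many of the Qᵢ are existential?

0

First replace A → B with ¬A ∨ B.
  ¬(¬(∀p B(p)) ∨ (∃n B(n)))
Drive negations inward (¬∀x A ≡ ∃x ¬A, ¬∃x A ≡ ∀x ¬A, De Morgan for ∧/∨):
  (∀p B(p)) ∧ (∀n ¬B(n))
Extract every quantifier outward, since the variables are now distinct and don't occur free across branches:
  ∀p ∀n (B(p) ∧ ¬B(n))
The prefix is ∀p ∀n: 2 universal, 0 existential.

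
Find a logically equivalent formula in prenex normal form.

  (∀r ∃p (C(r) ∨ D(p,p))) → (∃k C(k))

Rewrite implications/biconditionals: A → B as ¬A ∨ B.
  ¬(∀r ∃p (C(r) ∨ D(p,p))) ∨ (∃k C(k))
Move each ¬ inward, flipping quantifiers it crosses:
  (∃r ∀p (¬C(r) ∧ ¬D(p,p))) ∨ (∃k C(k))
All bound variables are already distinct, so no renaming is needed.
Finally move all quantifiers to the prefix:
  ∃r ∀p ∃k (¬C(r) ∧ ¬D(p,p) ∨ C(k))

∃r ∀p ∃k (¬C(r) ∧ ¬D(p,p) ∨ C(k))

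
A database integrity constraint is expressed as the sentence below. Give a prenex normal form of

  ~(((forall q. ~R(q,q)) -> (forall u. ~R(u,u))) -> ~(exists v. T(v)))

exists q. forall u. exists v. ((R(q,q) | ~R(u,u)) & T(v))

First replace A → B with ¬A ∨ B.
  ~(~(~(forall q. ~R(q,q)) | (forall u. ~R(u,u))) | ~(exists v. T(v)))
Drive negations inward (¬∀x A ≡ ∃x ¬A, ¬∃x A ≡ ∀x ¬A, De Morgan for ∧/∨):
  ((exists q. R(q,q)) | (forall u. ~R(u,u))) & (exists v. T(v))
Extract every quantifier outward, since the variables are now distinct and don't occur free across branches:
  exists q. forall u. exists v. ((R(q,q) | ~R(u,u)) & T(v))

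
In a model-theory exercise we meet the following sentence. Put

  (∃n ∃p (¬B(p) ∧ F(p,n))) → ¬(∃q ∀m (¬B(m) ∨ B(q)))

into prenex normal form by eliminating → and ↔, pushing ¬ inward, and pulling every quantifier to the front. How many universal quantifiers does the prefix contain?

Rewrite implications/biconditionals: A → B as ¬A ∨ B.
  ¬(∃n ∃p (¬B(p) ∧ F(p,n))) ∨ ¬(∃q ∀m (¬B(m) ∨ B(q)))
Move each ¬ inward, flipping quantifiers it crosses:
  (∀n ∀p (B(p) ∨ ¬F(p,n))) ∨ (∀q ∃m (B(m) ∧ ¬B(q)))
All bound variables are already distinct, so no renaming is needed.
Finally move all quantifiers to the prefix:
  ∀n ∀p ∀q ∃m (B(p) ∨ ¬F(p,n) ∨ B(m) ∧ ¬B(q))
The prefix is ∀n ∀p ∀q ∃m: 3 universal, 1 existential.

3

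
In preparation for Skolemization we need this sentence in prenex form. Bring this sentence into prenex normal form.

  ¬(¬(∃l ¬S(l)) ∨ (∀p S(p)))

Move each ¬ inward, flipping quantifiers it crosses:
  (∃l ¬S(l)) ∧ (∃p ¬S(p))
Extract every quantifier outward, since the variables are now distinct and don't occur free across branches:
  ∃l ∃p (¬S(l) ∧ ¬S(p))

∃l ∃p (¬S(l) ∧ ¬S(p))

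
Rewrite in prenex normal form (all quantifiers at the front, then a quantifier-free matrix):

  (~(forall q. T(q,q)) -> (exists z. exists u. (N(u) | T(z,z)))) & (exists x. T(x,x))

forall q. exists z. exists u. exists x. ((T(q,q) | N(u) | T(z,z)) & T(x,x))

Rewrite implications/biconditionals: A → B as ¬A ∨ B.
  (~~(forall q. T(q,q)) | (exists z. exists u. (N(u) | T(z,z)))) & (exists x. T(x,x))
Move each ¬ inward, flipping quantifiers it crosses:
  ((forall q. T(q,q)) | (exists z. exists u. (N(u) | T(z,z)))) & (exists x. T(x,x))
Finally move all quantifiers to the prefix:
  forall q. exists z. exists u. exists x. ((T(q,q) | N(u) | T(z,z)) & T(x,x))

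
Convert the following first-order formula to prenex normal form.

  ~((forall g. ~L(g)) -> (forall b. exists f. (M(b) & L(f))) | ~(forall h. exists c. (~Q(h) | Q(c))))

forall g. exists b. forall f. forall h. exists c. (~L(g) & (~M(b) | ~L(f)) & (~Q(h) | Q(c)))

Eliminate → and ↔ using ¬ and ∨.
  ~(~(forall g. ~L(g)) | (forall b. exists f. (M(b) & L(f))) | ~(forall h. exists c. (~Q(h) | Q(c))))
Drive negations inward (¬∀x A ≡ ∃x ¬A, ¬∃x A ≡ ∀x ¬A, De Morgan for ∧/∨):
  (forall g. ~L(g)) & (exists b. forall f. (~M(b) | ~L(f))) & (forall h. exists c. (~Q(h) | Q(c)))
All bound variables are already distinct, so no renaming is needed.
Extract every quantifier outward, since the variables are now distinct and don't occur free across branches:
  forall g. exists b. forall f. forall h. exists c. (~L(g) & (~M(b) | ~L(f)) & (~Q(h) | Q(c)))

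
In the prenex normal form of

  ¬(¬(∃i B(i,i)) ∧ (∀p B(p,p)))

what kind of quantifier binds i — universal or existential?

existential

Push ¬ through the quantifiers and connectives to reach negation normal form:
  (∃i B(i,i)) ∨ (∃p ¬B(p,p))
All bound variables are already distinct, so no renaming is needed.
Extract every quantifier outward, since the variables are now distinct and don't occur free across branches:
  ∃i ∃p (B(i,i) ∨ ¬B(p,p))
The quantifier ∃i sits under an even number of negations, so it remains existential.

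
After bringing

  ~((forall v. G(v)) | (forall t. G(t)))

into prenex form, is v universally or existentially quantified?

existential

Move each ¬ inward, flipping quantifiers it crosses:
  (exists v. ~G(v)) & (exists t. ~G(t))
Finally move all quantifiers to the prefix:
  exists v. exists t. (~G(v) & ~G(t))
The quantifier forall v sits under an odd number of negations, so it flips to exists v.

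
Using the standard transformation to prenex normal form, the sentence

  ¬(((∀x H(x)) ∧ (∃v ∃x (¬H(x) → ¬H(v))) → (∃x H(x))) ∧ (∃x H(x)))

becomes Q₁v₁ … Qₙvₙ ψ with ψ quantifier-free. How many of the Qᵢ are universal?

Eliminate → and ↔ using ¬ and ∨.
  ¬((¬((∀x H(x)) ∧ (∃v ∃x (¬¬H(x) ∨ ¬H(v)))) ∨ (∃x H(x))) ∧ (∃x H(x)))
Drive negations inward (¬∀x A ≡ ∃x ¬A, ¬∃x A ≡ ∀x ¬A, De Morgan for ∧/∨):
  (∀x H(x)) ∧ (∃v ∃x (H(x) ∨ ¬H(v))) ∧ (∀x ¬H(x)) ∨ (∀x ¬H(x))
Rename bound variables to avoid capture: x↦z1, x↦q, x↦y.
  (∀x H(x)) ∧ (∃v ∃z1 (H(z1) ∨ ¬H(v))) ∧ (∀q ¬H(q)) ∨ (∀y ¬H(y))
Extract every quantifier outward, since the variables are now distinct and don't occur free across branches:
  ∀x ∃v ∃z1 ∀q ∀y (H(x) ∧ (H(z1) ∨ ¬H(v)) ∧ ¬H(q) ∨ ¬H(y))
The prefix is ∀x ∃v ∃z1 ∀q ∀y: 3 universal, 2 existential.

3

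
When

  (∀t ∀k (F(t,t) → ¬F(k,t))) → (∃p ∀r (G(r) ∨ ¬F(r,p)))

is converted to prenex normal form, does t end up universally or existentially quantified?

existential

Eliminate → and ↔ using ¬ and ∨.
  ¬(∀t ∀k (¬F(t,t) ∨ ¬F(k,t))) ∨ (∃p ∀r (G(r) ∨ ¬F(r,p)))
Push ¬ through the quantifiers and connectives to reach negation normal form:
  (∃t ∃k (F(t,t) ∧ F(k,t))) ∨ (∃p ∀r (G(r) ∨ ¬F(r,p)))
All bound variables are already distinct, so no renaming is needed.
Pull the quantifiers to the front (each side's bound variable is not free in the other side):
  ∃t ∃k ∃p ∀r (F(t,t) ∧ F(k,t) ∨ G(r) ∨ ¬F(r,p))
The quantifier ∀t sits under an odd number of negations (counting the antecedent side of each →), so it flips to ∃t.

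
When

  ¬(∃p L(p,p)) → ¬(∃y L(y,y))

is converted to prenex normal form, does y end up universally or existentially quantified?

universal

Eliminate → and ↔ using ¬ and ∨.
  ¬¬(∃p L(p,p)) ∨ ¬(∃y L(y,y))
Drive negations inward (¬∀x A ≡ ∃x ¬A, ¬∃x A ≡ ∀x ¬A, De Morgan for ∧/∨):
  (∃p L(p,p)) ∨ (∀y ¬L(y,y))
All bound variables are already distinct, so no renaming is needed.
Finally move all quantifiers to the prefix:
  ∃p ∀y (L(p,p) ∨ ¬L(y,y))
The quantifier ∃y sits under an odd number of negations (counting the antecedent side of each →), so it flips to ∀y.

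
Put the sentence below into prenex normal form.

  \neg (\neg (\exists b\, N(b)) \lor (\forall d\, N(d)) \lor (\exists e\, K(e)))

Push ¬ through the quantifiers and connectives to reach negation normal form:
  (\exists b\, N(b)) \land (\exists d\, \neg N(d)) \land (\forall e\, \neg K(e))
All bound variables are already distinct, so no renaming is needed.
Pull the quantifiers to the front (each side's bound variable is not free in the other side):
  \exists b\, \exists d\, \forall e\, (N(b) \land \neg N(d) \land \neg K(e))

\exists b\, \exists d\, \forall e\, (N(b) \land \neg N(d) \land \neg K(e))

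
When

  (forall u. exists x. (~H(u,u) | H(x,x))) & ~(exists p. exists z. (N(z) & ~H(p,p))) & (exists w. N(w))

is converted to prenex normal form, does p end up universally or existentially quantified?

universal

Drive negations inward (¬∀x A ≡ ∃x ¬A, ¬∃x A ≡ ∀x ¬A, De Morgan for ∧/∨):
  (forall u. exists x. (~H(u,u) | H(x,x))) & (forall p. forall z. (~N(z) | H(p,p))) & (exists w. N(w))
Pull the quantifiers to the front (each side's bound variable is not free in the other side):
  forall u. exists x. forall p. forall z. exists w. ((~H(u,u) | H(x,x)) & (~N(z) | H(p,p)) & N(w))
The quantifier exists p sits under an odd number of negations, so it flips to forall p.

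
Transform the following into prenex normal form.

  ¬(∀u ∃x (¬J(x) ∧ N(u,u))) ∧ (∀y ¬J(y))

Drive negations inward (¬∀x A ≡ ∃x ¬A, ¬∃x A ≡ ∀x ¬A, De Morgan for ∧/∨):
  (∃u ∀x (J(x) ∨ ¬N(u,u))) ∧ (∀y ¬J(y))
All bound variables are already distinct, so no renaming is needed.
Finally move all quantifiers to the prefix:
  ∃u ∀x ∀y ((J(x) ∨ ¬N(u,u)) ∧ ¬J(y))

∃u ∀x ∀y ((J(x) ∨ ¬N(u,u)) ∧ ¬J(y))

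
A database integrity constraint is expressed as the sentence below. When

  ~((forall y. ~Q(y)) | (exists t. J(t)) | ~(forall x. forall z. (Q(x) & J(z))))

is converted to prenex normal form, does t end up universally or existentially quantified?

Push ¬ through the quantifiers and connectives to reach negation normal form:
  (exists y. Q(y)) & (forall t. ~J(t)) & (forall x. forall z. (Q(x) & J(z)))
All bound variables are already distinct, so no renaming is needed.
Pull the quantifiers to the front (each side's bound variable is not free in the other side):
  exists y. forall t. forall x. forall z. (Q(y) & ~J(t) & Q(x) & J(z))
The quantifier exists t sits under an odd number of negations, so it flips to forall t.

universal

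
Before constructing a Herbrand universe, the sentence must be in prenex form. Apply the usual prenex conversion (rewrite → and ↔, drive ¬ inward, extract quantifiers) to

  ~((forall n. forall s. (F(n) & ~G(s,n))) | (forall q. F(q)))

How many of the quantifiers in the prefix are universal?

0

Push ¬ through the quantifiers and connectives to reach negation normal form:
  (exists n. exists s. (~F(n) | G(s,n))) & (exists q. ~F(q))
Extract every quantifier outward, since the variables are now distinct and don't occur free across branches:
  exists n. exists s. exists q. ((~F(n) | G(s,n)) & ~F(q))
The prefix is exists n exists s exists q: 0 universal, 3 existential.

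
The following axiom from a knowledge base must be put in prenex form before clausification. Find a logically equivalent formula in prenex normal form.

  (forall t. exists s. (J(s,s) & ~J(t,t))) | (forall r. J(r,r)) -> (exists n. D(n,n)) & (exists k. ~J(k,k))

Rewrite implications/biconditionals: A → B as ¬A ∨ B.
  ~((forall t. exists s. (J(s,s) & ~J(t,t))) | (forall r. J(r,r))) | (exists n. D(n,n)) & (exists k. ~J(k,k))
Move each ¬ inward, flipping quantifiers it crosses:
  (exists t. forall s. (~J(s,s) | J(t,t))) & (exists r. ~J(r,r)) | (exists n. D(n,n)) & (exists k. ~J(k,k))
Extract every quantifier outward, since the variables are now distinct and don't occur free across branches:
  exists t. forall s. exists r. exists n. exists k. ((~J(s,s) | J(t,t)) & ~J(r,r) | D(n,n) & ~J(k,k))

exists t. forall s. exists r. exists n. exists k. ((~J(s,s) | J(t,t)) & ~J(r,r) | D(n,n) & ~J(k,k))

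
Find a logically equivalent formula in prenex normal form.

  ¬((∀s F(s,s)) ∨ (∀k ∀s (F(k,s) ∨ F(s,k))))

Drive negations inward (¬∀x A ≡ ∃x ¬A, ¬∃x A ≡ ∀x ¬A, De Morgan for ∧/∨):
  (∃s ¬F(s,s)) ∧ (∃k ∃s (¬F(k,s) ∧ ¬F(s,k)))
Standardize variables apart so no two quantifiers bind the same name: s↦v.
  (∃s ¬F(s,s)) ∧ (∃k ∃v (¬F(k,v) ∧ ¬F(v,k)))
Pull the quantifiers to the front (each side's bound variable is not free in the other side):
  ∃s ∃k ∃v (¬F(s,s) ∧ ¬F(k,v) ∧ ¬F(v,k))

∃s ∃k ∃v (¬F(s,s) ∧ ¬F(k,v) ∧ ¬F(v,k))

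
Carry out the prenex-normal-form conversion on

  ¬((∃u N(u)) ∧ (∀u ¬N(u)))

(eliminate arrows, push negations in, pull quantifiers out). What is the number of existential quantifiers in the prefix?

1

Move each ¬ inward, flipping quantifiers it crosses:
  (∀u ¬N(u)) ∨ (∃u N(u))
Rename bound variables to avoid capture: u↦y.
  (∀u ¬N(u)) ∨ (∃y N(y))
Finally move all quantifiers to the prefix:
  ∀u ∃y (¬N(u) ∨ N(y))
The prefix is ∀u ∃y: 1 universal, 1 existential.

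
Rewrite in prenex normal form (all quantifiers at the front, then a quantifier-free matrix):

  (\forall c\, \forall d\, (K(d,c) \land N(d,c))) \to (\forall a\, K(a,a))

\exists c\, \exists d\, \forall a\, (\neg K(d,c) \lor \neg N(d,c) \lor K(a,a))

Eliminate → and ↔ using ¬ and ∨.
  \neg (\forall c\, \forall d\, (K(d,c) \land N(d,c))) \lor (\forall a\, K(a,a))
Drive negations inward (¬∀x A ≡ ∃x ¬A, ¬∃x A ≡ ∀x ¬A, De Morgan for ∧/∨):
  (\exists c\, \exists d\, (\neg K(d,c) \lor \neg N(d,c))) \lor (\forall a\, K(a,a))
All bound variables are already distinct, so no renaming is needed.
Pull the quantifiers to the front (each side's bound variable is not free in the other side):
  \exists c\, \exists d\, \forall a\, (\neg K(d,c) \lor \neg N(d,c) \lor K(a,a))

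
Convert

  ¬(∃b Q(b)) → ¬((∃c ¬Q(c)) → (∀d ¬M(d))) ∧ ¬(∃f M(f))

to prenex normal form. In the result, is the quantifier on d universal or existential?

existential

Eliminate → and ↔ using ¬ and ∨.
  ¬¬(∃b Q(b)) ∨ ¬(¬(∃c ¬Q(c)) ∨ (∀d ¬M(d))) ∧ ¬(∃f M(f))
Drive negations inward (¬∀x A ≡ ∃x ¬A, ¬∃x A ≡ ∀x ¬A, De Morgan for ∧/∨):
  (∃b Q(b)) ∨ (∃c ¬Q(c)) ∧ (∃d M(d)) ∧ (∀f ¬M(f))
Finally move all quantifiers to the prefix:
  ∃b ∃c ∃d ∀f (Q(b) ∨ ¬Q(c) ∧ M(d) ∧ ¬M(f))
The quantifier ∀d sits under an odd number of negations (counting the antecedent side of each →), so it flips to ∃d.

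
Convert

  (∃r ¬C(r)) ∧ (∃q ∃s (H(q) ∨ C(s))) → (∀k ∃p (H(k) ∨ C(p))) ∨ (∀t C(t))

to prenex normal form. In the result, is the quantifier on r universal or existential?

universal

Eliminate → and ↔ using ¬ and ∨.
  ¬((∃r ¬C(r)) ∧ (∃q ∃s (H(q) ∨ C(s)))) ∨ (∀k ∃p (H(k) ∨ C(p))) ∨ (∀t C(t))
Move each ¬ inward, flipping quantifiers it crosses:
  (∀r C(r)) ∨ (∀q ∀s (¬H(q) ∧ ¬C(s))) ∨ (∀k ∃p (H(k) ∨ C(p))) ∨ (∀t C(t))
All bound variables are already distinct, so no renaming is needed.
Pull the quantifiers to the front (each side's bound variable is not free in the other side):
  ∀r ∀q ∀s ∀k ∃p ∀t (C(r) ∨ ¬H(q) ∧ ¬C(s) ∨ H(k) ∨ C(p) ∨ C(t))
The quantifier ∃r sits under an odd number of negations (counting the antecedent side of each →), so it flips to ∀r.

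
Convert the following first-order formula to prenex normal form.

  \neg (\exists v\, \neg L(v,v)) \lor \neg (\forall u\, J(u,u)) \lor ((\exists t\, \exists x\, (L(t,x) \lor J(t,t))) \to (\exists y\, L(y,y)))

Rewrite implications/biconditionals: A → B as ¬A ∨ B.
  \neg (\exists v\, \neg L(v,v)) \lor \neg (\forall u\, J(u,u)) \lor \neg (\exists t\, \exists x\, (L(t,x) \lor J(t,t))) \lor (\exists y\, L(y,y))
Move each ¬ inward, flipping quantifiers it crosses:
  (\forall v\, L(v,v)) \lor (\exists u\, \neg J(u,u)) \lor (\forall t\, \forall x\, (\neg L(t,x) \land \neg J(t,t))) \lor (\exists y\, L(y,y))
All bound variables are already distinct, so no renaming is needed.
Finally move all quantifiers to the prefix:
  \forall v\, \exists u\, \forall t\, \forall x\, \exists y\, (L(v,v) \lor \neg J(u,u) \lor \neg L(t,x) \land \neg J(t,t) \lor L(y,y))

\forall v\, \exists u\, \forall t\, \forall x\, \exists y\, (L(v,v) \lor \neg J(u,u) \lor \neg L(t,x) \land \neg J(t,t) \lor L(y,y))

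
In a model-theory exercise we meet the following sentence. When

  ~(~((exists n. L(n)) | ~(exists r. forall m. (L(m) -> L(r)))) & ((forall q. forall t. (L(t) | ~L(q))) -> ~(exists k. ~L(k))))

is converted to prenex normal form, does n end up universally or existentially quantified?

existential

First replace A → B with ¬A ∨ B.
  ~(~((exists n. L(n)) | ~(exists r. forall m. (~L(m) | L(r)))) & (~(forall q. forall t. (L(t) | ~L(q))) | ~(exists k. ~L(k))))
Drive negations inward (¬∀x A ≡ ∃x ¬A, ¬∃x A ≡ ∀x ¬A, De Morgan for ∧/∨):
  (exists n. L(n)) | (forall r. exists m. (L(m) & ~L(r))) | (forall q. forall t. (L(t) | ~L(q))) & (exists k. ~L(k))
All bound variables are already distinct, so no renaming is needed.
Finally move all quantifiers to the prefix:
  exists n. forall r. exists m. forall q. forall t. exists k. (L(n) | L(m) & ~L(r) | (L(t) | ~L(q)) & ~L(k))
The quantifier exists n sits under an even number of negations (counting the antecedent side of each →), so it remains existential.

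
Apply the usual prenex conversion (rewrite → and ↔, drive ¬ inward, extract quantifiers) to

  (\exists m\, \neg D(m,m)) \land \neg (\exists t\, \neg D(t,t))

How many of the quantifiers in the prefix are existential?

1

Drive negations inward (¬∀x A ≡ ∃x ¬A, ¬∃x A ≡ ∀x ¬A, De Morgan for ∧/∨):
  (\exists m\, \neg D(m,m)) \land (\forall t\, D(t,t))
All bound variables are already distinct, so no renaming is needed.
Finally move all quantifiers to the prefix:
  \exists m\, \forall t\, (\neg D(m,m) \land D(t,t))
The prefix is \exists m \forall t: 1 universal, 1 existential.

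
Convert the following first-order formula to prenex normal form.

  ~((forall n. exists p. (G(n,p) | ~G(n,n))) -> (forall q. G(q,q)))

Rewrite implications/biconditionals: A → B as ¬A ∨ B.
  ~(~(forall n. exists p. (G(n,p) | ~G(n,n))) | (forall q. G(q,q)))
Push ¬ through the quantifiers and connectives to reach negation normal form:
  (forall n. exists p. (G(n,p) | ~G(n,n))) & (exists q. ~G(q,q))
Finally move all quantifiers to the prefix:
  forall n. exists p. exists q. ((G(n,p) | ~G(n,n)) & ~G(q,q))

forall n. exists p. exists q. ((G(n,p) | ~G(n,n)) & ~G(q,q))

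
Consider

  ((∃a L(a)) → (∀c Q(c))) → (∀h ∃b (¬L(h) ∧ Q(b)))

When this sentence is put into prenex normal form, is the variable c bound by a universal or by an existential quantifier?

Eliminate → and ↔ using ¬ and ∨.
  ¬(¬(∃a L(a)) ∨ (∀c Q(c))) ∨ (∀h ∃b (¬L(h) ∧ Q(b)))
Drive negations inward (¬∀x A ≡ ∃x ¬A, ¬∃x A ≡ ∀x ¬A, De Morgan for ∧/∨):
  (∃a L(a)) ∧ (∃c ¬Q(c)) ∨ (∀h ∃b (¬L(h) ∧ Q(b)))
All bound variables are already distinct, so no renaming is needed.
Finally move all quantifiers to the prefix:
  ∃a ∃c ∀h ∃b (L(a) ∧ ¬Q(c) ∨ ¬L(h) ∧ Q(b))
The quantifier ∀c sits under an odd number of negations (counting the antecedent side of each →), so it flips to ∃c.

existential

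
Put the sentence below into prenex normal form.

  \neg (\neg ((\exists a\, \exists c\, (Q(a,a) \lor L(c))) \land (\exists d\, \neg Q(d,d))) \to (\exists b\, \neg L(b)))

Rewrite implications/biconditionals: A → B as ¬A ∨ B.
  \neg (\neg \neg ((\exists a\, \exists c\, (Q(a,a) \lor L(c))) \land (\exists d\, \neg Q(d,d))) \lor (\exists b\, \neg L(b)))
Push ¬ through the quantifiers and connectives to reach negation normal form:
  ((\forall a\, \forall c\, (\neg Q(a,a) \land \neg L(c))) \lor (\forall d\, Q(d,d))) \land (\forall b\, L(b))
All bound variables are already distinct, so no renaming is needed.
Finally move all quantifiers to the prefix:
  \forall a\, \forall c\, \forall d\, \forall b\, ((\neg Q(a,a) \land \neg L(c) \lor Q(d,d)) \land L(b))

\forall a\, \forall c\, \forall d\, \forall b\, ((\neg Q(a,a) \land \neg L(c) \lor Q(d,d)) \land L(b))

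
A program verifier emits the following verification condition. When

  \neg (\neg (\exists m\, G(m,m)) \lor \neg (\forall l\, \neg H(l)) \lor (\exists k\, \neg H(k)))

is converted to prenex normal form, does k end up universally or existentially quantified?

Move each ¬ inward, flipping quantifiers it crosses:
  (\exists m\, G(m,m)) \land (\forall l\, \neg H(l)) \land (\forall k\, H(k))
Finally move all quantifiers to the prefix:
  \exists m\, \forall l\, \forall k\, (G(m,m) \land \neg H(l) \land H(k))
The quantifier \exists k sits under an odd number of negations, so it flips to \forall k.

universal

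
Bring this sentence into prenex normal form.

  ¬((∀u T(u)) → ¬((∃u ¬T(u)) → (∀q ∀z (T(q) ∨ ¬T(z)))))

Eliminate → and ↔ using ¬ and ∨.
  ¬(¬(∀u T(u)) ∨ ¬(¬(∃u ¬T(u)) ∨ (∀q ∀z (T(q) ∨ ¬T(z)))))
Push ¬ through the quantifiers and connectives to reach negation normal form:
  (∀u T(u)) ∧ ((∀u T(u)) ∨ (∀q ∀z (T(q) ∨ ¬T(z))))
Give each quantifier a distinct variable: u↦t.
  (∀u T(u)) ∧ ((∀t T(t)) ∨ (∀q ∀z (T(q) ∨ ¬T(z))))
Pull the quantifiers to the front (each side's bound variable is not free in the other side):
  ∀u ∀t ∀q ∀z (T(u) ∧ (T(t) ∨ T(q) ∨ ¬T(z)))

∀u ∀t ∀q ∀z (T(u) ∧ (T(t) ∨ T(q) ∨ ¬T(z)))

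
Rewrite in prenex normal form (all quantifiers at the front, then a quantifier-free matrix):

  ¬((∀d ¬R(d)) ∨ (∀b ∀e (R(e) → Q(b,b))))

∃d ∃b ∃e (R(d) ∧ R(e) ∧ ¬Q(b,b))

First replace A → B with ¬A ∨ B.
  ¬((∀d ¬R(d)) ∨ (∀b ∀e (¬R(e) ∨ Q(b,b))))
Drive negations inward (¬∀x A ≡ ∃x ¬A, ¬∃x A ≡ ∀x ¬A, De Morgan for ∧/∨):
  (∃d R(d)) ∧ (∃b ∃e (R(e) ∧ ¬Q(b,b)))
Finally move all quantifiers to the prefix:
  ∃d ∃b ∃e (R(d) ∧ R(e) ∧ ¬Q(b,b))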